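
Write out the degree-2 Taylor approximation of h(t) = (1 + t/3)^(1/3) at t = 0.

-t^2/81 + t/9 + 1

Differentiate repeatedly and evaluate at the center.
h(0) = 1
h′(0) = 1/9
h′′(0) = -2/81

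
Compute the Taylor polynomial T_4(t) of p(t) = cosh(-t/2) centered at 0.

t^4/384 + t^2/8 + 1

[t^0] = 1;  [t^1] = 0;  [t^2] = 1/8;  [t^3] = 0;  [t^4] = 1/384.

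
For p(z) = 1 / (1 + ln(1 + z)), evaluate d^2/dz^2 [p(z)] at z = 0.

3

Write 1/(1+u) = 1 - u + u^2 - u^3 + ... and substitute the series for u.
The coefficient of z^2 in the expansion is 3/2, so p′′(0) = 2! * (3/2) = 3.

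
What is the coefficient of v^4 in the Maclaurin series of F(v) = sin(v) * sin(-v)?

Expand each factor separately, then convolve coefficients.
F(0) = 0
F′(0) = 0
F′′(0) = -2
F′′′(0) = 0
F^(4)(0) = 8
The Taylor polynomial is Σ F^(k)(0)/k! · v^k.

1/3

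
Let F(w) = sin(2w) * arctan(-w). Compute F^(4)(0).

48

Multiply the two series term by term and collect like powers.
The coefficient of w^4 in the expansion is 2, so F^(4)(0) = 4! * (2) = 48.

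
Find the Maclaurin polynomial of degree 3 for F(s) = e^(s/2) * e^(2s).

Expand each factor separately, then convolve coefficients.
F(0) = 1
F′(0) = 5/2
F′′(0) = 25/4
F′′′(0) = 125/8
The Taylor polynomial is Σ F^(k)(0)/k! · s^k.

125*s^3/48 + 25*s^2/8 + 5*s/2 + 1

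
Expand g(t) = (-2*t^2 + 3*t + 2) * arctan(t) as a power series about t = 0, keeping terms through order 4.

Distribute the polynomial across the series and collect like powers.

-t^4 - 8*t^3/3 + 3*t^2 + 2*t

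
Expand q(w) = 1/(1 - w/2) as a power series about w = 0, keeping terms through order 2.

Compute the successive derivatives at the expansion point and divide by k!.
q(0) = 1
q′(0) = 1/2
q′′(0) = 1/2
The Taylor polynomial is Σ q^(k)(0)/k! · w^k.

w^2/4 + w/2 + 1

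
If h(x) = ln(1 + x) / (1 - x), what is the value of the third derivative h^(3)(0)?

Expand 1/(denominator) as a geometric series and multiply by the numerator's series.
From the series, [x^3] h = 5/6; multiply by 3! = 6 to get 5.

5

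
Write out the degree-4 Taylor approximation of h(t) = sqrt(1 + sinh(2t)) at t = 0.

Compose series: expand the inner function first, then feed it into the outer expansion.
[t^0] = 1;  [t^1] = 1;  [t^2] = -1/2;  [t^3] = 7/6;  [t^4] = -31/24.

-31*t^4/24 + 7*t^3/6 - t^2/2 + t + 1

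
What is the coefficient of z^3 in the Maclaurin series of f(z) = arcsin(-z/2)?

Apply the Taylor formula c_k = f^(k)(a)/k!.
[z^0] = 0;  [z^1] = -1/2;  [z^2] = 0;  [z^3] = -1/48.
So c_3 = f′′′(0)/3! = -1/48.

-1/48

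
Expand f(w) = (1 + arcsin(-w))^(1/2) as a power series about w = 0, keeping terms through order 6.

Substitute the inner expansion into the outer series and collect powers.
f(0) = 1
f′(0) = -1/2
f′′(0) = -1/4
f′′′(0) = -7/8
f^(4)(0) = -31/16
f^(5)(0) = -369/32
f^(6)(0) = -3169/64

-3169*w^6/46080 - 123*w^5/1280 - 31*w^4/384 - 7*w^3/48 - w^2/8 - w/2 + 1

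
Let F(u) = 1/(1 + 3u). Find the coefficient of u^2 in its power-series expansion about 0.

9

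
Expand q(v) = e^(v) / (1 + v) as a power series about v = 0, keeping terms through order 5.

-11*v^5/30 + 3*v^4/8 - v^3/3 + v^2/2 + 1

Expand each factor separately, then convolve coefficients.
q(0) = 1
q′(0) = 0
q′′(0) = 1
q′′′(0) = -2
q^(4)(0) = 9
q^(5)(0) = -44
Dividing each by k! gives the coefficients c_0, ..., c_5.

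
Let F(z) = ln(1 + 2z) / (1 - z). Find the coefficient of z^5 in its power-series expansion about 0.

Expand each factor separately, then convolve coefficients.
[z^0] = 0;  [z^1] = 2;  [z^2] = 0;  [z^3] = 8/3;  [z^4] = -4/3;  [z^5] = 76/15.
So c_5 = F^(5)(0)/5! = 76/15.

76/15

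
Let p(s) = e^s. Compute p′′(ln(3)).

From the series, [(s - ln(3))^2] p = 3/2; multiply by 2! = 2 to get 3.

3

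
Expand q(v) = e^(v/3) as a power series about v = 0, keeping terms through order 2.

q(0) = 1
q′(0) = 1/3
q′′(0) = 1/9
Dividing each by k! gives the coefficients c_0, ..., c_2.

v^2/18 + v/3 + 1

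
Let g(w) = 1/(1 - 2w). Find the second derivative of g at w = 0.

8

Use the known series and substitute for the argument.
From the series, [w^2] g = 4; multiply by 2! = 2 to get 8.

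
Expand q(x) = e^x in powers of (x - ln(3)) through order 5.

(x - ln(3))^5/40 + (x - ln(3))^4/8 + (x - ln(3))^3/2 + 3*(x - ln(3))^2/2 + 3*(x - ln(3)) + 3

q(ln(3)) = 3
q′(ln(3)) = 3
q′′(ln(3)) = 3
q′′′(ln(3)) = 3
q^(4)(ln(3)) = 3
q^(5)(ln(3)) = 3
Dividing each by k! gives the coefficients c_0, ..., c_5.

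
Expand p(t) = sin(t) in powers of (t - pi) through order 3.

Compute the successive derivatives at the expansion point and divide by k!.
p(pi) = 0
p′(pi) = -1
p′′(pi) = 0
p′′′(pi) = 1

(t - pi)^3/6 - (t - pi)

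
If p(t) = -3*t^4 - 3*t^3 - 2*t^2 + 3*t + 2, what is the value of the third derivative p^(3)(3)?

-234

The coefficient of (t - 3)^3 in the expansion is -39, so p′′′(3) = 3! * (-39) = -234.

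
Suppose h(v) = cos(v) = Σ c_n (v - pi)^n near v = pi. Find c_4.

Compute the successive derivatives at the expansion point and divide by k!.
h(pi) = -1
h′(pi) = 0
h′′(pi) = 1
h′′′(pi) = 0
h^(4)(pi) = -1
Then c_k = h^(k)(pi)/k! gives each Taylor coefficient.

-1/24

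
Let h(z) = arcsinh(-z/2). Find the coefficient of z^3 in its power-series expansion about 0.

h(0) = 0
h′(0) = -1/2
h′′(0) = 0
h′′′(0) = 1/8
Dividing each by k! gives the coefficients c_0, ..., c_3.

1/48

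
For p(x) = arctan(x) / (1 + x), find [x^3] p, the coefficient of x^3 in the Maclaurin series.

Expand each factor separately, then convolve coefficients.
[x^0] = 0;  [x^1] = 1;  [x^2] = -1;  [x^3] = 2/3.

2/3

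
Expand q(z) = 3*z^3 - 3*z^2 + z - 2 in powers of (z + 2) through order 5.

3*(z + 2)^3 - 21*(z + 2)^2 + 49*(z + 2) - 40

Apply the Taylor formula c_k = f^(k)(a)/k!.
[(z + 2)^0] = -40;  [(z + 2)^1] = 49;  [(z + 2)^2] = -21;  [(z + 2)^3] = 3;  [(z + 2)^4] = 0;  [(z + 2)^5] = 0.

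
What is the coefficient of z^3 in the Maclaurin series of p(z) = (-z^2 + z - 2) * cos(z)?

-1/2

Shift and add copies of the series according to the polynomial's terms.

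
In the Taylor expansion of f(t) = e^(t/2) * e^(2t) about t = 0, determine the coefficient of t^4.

625/384

Write out both Maclaurin series and multiply, keeping only the needed powers.
[t^0] = 1;  [t^1] = 5/2;  [t^2] = 25/8;  [t^3] = 125/48;  [t^4] = 625/384.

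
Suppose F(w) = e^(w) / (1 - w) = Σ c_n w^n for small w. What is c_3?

Expand each factor separately, then convolve coefficients.
F(0) = 1
F′(0) = 2
F′′(0) = 5
F′′′(0) = 16
So c_3 = F′′′(0)/3! = 8/3.

8/3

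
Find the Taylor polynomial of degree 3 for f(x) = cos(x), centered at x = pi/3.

sqrt(3)*(x - pi/3)^3/12 - (x - pi/3)^2/4 - sqrt(3)*(x - pi/3)/2 + 1/2

f(pi/3) = 1/2
f′(pi/3) = -sqrt(3)/2
f′′(pi/3) = -1/2
f′′′(pi/3) = sqrt(3)/2
The Taylor polynomial is Σ f^(k)(pi/3)/k! · (x - pi/3)^k.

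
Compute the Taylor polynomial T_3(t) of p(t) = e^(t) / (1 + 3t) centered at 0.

Expand each factor separately, then convolve coefficients.
p(0) = 1
p′(0) = -2
p′′(0) = 13
p′′′(0) = -116

-58*t^3/3 + 13*t^2/2 - 2*t + 1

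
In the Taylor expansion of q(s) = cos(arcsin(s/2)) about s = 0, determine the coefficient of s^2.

Substitute the inner expansion into the outer series and collect powers.

-1/8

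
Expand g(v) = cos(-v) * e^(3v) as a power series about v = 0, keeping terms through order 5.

Expand each factor separately, then convolve coefficients.
g(0) = 1
g′(0) = 3
g′′(0) = 8
g′′′(0) = 18
g^(4)(0) = 28
g^(5)(0) = -12
The Taylor polynomial is Σ g^(k)(0)/k! · v^k.

-v^5/10 + 7*v^4/6 + 3*v^3 + 4*v^2 + 3*v + 1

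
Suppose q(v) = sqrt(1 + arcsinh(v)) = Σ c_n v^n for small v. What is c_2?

Substitute the inner expansion into the outer series and collect powers.

-1/8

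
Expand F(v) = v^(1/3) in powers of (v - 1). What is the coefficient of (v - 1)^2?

-1/9

[(v - 1)^0] = 1;  [(v - 1)^1] = 1/3;  [(v - 1)^2] = -1/9.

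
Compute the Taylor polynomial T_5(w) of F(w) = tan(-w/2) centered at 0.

F(0) = 0
F′(0) = -1/2
F′′(0) = 0
F′′′(0) = -1/4
F^(4)(0) = 0
F^(5)(0) = -1/2
Then c_k = F^(k)(0)/k! gives each Taylor coefficient.

-w^5/240 - w^3/24 - w/2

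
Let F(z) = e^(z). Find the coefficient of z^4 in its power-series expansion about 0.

1/24

F(0) = 1
F′(0) = 1
F′′(0) = 1
F′′′(0) = 1
F^(4)(0) = 1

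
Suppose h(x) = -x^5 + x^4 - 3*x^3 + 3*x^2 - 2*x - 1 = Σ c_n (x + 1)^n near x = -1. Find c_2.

28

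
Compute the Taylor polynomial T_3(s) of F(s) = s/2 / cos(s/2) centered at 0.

Write the quotient as an unknown series and match coefficients against numerator = denominator · series.

s^3/16 + s/2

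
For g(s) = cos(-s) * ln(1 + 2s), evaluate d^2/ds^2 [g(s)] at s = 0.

-4

Multiply the two series term by term and collect like powers.
From the series, [s^2] g = -2; multiply by 2! = 2 to get -4.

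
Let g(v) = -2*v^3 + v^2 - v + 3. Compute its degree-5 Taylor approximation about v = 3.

Differentiate repeatedly and evaluate at the center.
g(3) = -45
g′(3) = -49
g′′(3) = -34
g′′′(3) = -12
g^(4)(3) = 0
g^(5)(3) = 0

-2*(v - 3)^3 - 17*(v - 3)^2 - 49*(v - 3) - 45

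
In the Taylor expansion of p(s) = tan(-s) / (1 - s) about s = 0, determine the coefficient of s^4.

Expand each factor separately, then convolve coefficients.
p(0) = 0
p′(0) = -1
p′′(0) = -2
p′′′(0) = -8
p^(4)(0) = -32

-4/3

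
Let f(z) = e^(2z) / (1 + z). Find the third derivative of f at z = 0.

Expand each factor separately, then convolve coefficients.
The coefficient of z^3 in the expansion is 1/3, so f′′′(0) = 3! * (1/3) = 2.

2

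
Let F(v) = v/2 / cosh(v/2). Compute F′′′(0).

Divide the numerator series by the denominator series (power-series long division).
The coefficient of v^3 in the expansion is -1/16, so F′′′(0) = 3! * (-1/16) = -3/8.

-3/8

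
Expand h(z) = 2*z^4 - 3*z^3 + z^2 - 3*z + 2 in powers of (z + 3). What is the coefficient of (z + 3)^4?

2

h(-3) = 263
h′(-3) = -306
h′′(-3) = 272
h′′′(-3) = -162
h^(4)(-3) = 48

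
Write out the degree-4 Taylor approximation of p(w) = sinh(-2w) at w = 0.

-4*w^3/3 - 2*w

p(0) = 0
p′(0) = -2
p′′(0) = 0
p′′′(0) = -8
p^(4)(0) = 0
Then c_k = p^(k)(0)/k! gives each Taylor coefficient.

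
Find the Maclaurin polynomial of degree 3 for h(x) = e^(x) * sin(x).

x^3/3 + x^2 + x

Take the Cauchy product of the two expansions.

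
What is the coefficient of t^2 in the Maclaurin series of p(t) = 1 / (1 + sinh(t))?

Use the geometric series for the reciprocal, then substitute.
p(0) = 1
p′(0) = -1
p′′(0) = 2

1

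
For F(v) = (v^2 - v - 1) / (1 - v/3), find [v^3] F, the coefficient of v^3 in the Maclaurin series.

Shift and add copies of the series according to the polynomial's terms.
[v^0] = -1;  [v^1] = -4/3;  [v^2] = 5/9;  [v^3] = 5/27.

5/27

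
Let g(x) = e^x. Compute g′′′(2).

e^(2)

Compute the successive derivatives at the expansion point and divide by k!.
From the series, [(x - 2)^3] g = e^(2)/6; multiply by 3! = 6 to get e^(2).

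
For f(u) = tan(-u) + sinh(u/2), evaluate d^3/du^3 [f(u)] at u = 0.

Combine the two series term by term.
The coefficient of u^3 in the expansion is -5/16, so f′′′(0) = 3! * (-5/16) = -15/8.

-15/8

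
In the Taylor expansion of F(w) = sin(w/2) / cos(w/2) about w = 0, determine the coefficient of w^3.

Invert the denominator's series and multiply.
So c_3 = F′′′(0)/3! = 1/24.

1/24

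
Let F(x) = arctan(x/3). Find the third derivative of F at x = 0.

-2/27

From the series, [x^3] F = -1/81; multiply by 3! = 6 to get -2/27.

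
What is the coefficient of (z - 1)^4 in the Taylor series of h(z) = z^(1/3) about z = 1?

h(1) = 1
h′(1) = 1/3
h′′(1) = -2/9
h′′′(1) = 10/27
h^(4)(1) = -80/81
So c_4 = h^(4)(1)/4! = -10/243.

-10/243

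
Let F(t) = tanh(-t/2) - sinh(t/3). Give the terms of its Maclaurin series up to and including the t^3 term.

23*t^3/648 - 5*t/6

Expand each term separately and add.
[t^0] = 0;  [t^1] = -5/6;  [t^2] = 0;  [t^3] = 23/648.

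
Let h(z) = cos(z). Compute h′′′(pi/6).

The coefficient of (z - pi/6)^3 in the expansion is 1/12, so h′′′(pi/6) = 3! * (1/12) = 1/2.

1/2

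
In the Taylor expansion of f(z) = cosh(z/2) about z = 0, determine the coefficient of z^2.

1/8

f(0) = 1
f′(0) = 0
f′′(0) = 1/4
The Taylor polynomial is Σ f^(k)(0)/k! · z^k.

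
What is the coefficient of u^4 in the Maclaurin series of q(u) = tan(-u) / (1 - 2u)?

-26/3

Multiply the two series term by term and collect like powers.
[u^0] = 0;  [u^1] = -1;  [u^2] = -2;  [u^3] = -13/3;  [u^4] = -26/3.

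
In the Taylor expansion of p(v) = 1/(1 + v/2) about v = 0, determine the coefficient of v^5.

Use the known series and substitute for the argument.
p(0) = 1
p′(0) = -1/2
p′′(0) = 1/2
p′′′(0) = -3/4
p^(4)(0) = 3/2
p^(5)(0) = -15/4
So c_5 = p^(5)(0)/5! = -1/32.

-1/32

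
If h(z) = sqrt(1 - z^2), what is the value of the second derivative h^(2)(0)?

Apply the Taylor formula c_k = f^(k)(a)/k!.
The coefficient of z^2 in the expansion is -1/2, so h′′(0) = 2! * (-1/2) = -1.

-1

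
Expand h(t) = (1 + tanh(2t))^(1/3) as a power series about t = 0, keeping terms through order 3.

Substitute the inner expansion into the outer series and collect powers.
h(0) = 1
h′(0) = 2/3
h′′(0) = -8/9
h′′′(0) = -64/27
The Taylor polynomial is Σ h^(k)(0)/k! · t^k.

-32*t^3/81 - 4*t^2/9 + 2*t/3 + 1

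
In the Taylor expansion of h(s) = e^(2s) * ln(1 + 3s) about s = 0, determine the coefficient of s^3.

6

Write out both Maclaurin series and multiply, keeping only the needed powers.
[s^0] = 0;  [s^1] = 3;  [s^2] = 3/2;  [s^3] = 6.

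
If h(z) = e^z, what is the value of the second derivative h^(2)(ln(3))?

The coefficient of (z - ln(3))^2 in the expansion is 3/2, so h′′(ln(3)) = 2! * (3/2) = 3.

3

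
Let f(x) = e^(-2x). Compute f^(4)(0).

Compute the successive derivatives at the expansion point and divide by k!.
The coefficient of x^4 in the expansion is 2/3, so f^(4)(0) = 4! * (2/3) = 16.

16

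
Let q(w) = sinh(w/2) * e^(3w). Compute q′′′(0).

109/8

Write out both Maclaurin series and multiply, keeping only the needed powers.
The coefficient of w^3 in the expansion is 109/48, so q′′′(0) = 3! * (109/48) = 109/8.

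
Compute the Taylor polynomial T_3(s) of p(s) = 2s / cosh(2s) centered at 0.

-4*s^3 + 2*s

Write the quotient as an unknown series and match coefficients against numerator = denominator · series.
[s^0] = 0;  [s^1] = 2;  [s^2] = 0;  [s^3] = -4.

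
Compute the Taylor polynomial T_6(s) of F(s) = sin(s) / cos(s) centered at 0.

Invert the denominator's series and multiply.
F(0) = 0
F′(0) = 1
F′′(0) = 0
F′′′(0) = 2
F^(4)(0) = 0
F^(5)(0) = 16
F^(6)(0) = 0

2*s^5/15 + s^3/3 + s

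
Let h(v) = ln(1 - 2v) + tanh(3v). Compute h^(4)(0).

Combine the two series term by term.
From the series, [v^4] h = -4; multiply by 4! = 24 to get -96.

-96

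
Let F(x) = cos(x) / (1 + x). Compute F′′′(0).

-3

Expand each factor separately, then convolve coefficients.
From the series, [x^3] F = -1/2; multiply by 3! = 6 to get -3.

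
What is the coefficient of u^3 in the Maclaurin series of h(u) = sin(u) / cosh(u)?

-2/3

Divide the numerator series by the denominator series (power-series long division).
So c_3 = h′′′(0)/3! = -2/3.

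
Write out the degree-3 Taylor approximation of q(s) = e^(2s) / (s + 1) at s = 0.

s^3/3 + s^2 + s + 1

Use 1/(1 - r) = Σ r^k on the denominator, then take the Cauchy product.
[s^0] = 1;  [s^1] = 1;  [s^2] = 1;  [s^3] = 1/3.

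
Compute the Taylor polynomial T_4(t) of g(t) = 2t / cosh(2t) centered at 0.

-4*t^3 + 2*t

Write the quotient as an unknown series and match coefficients against numerator = denominator · series.
g(0) = 0
g′(0) = 2
g′′(0) = 0
g′′′(0) = -24
g^(4)(0) = 0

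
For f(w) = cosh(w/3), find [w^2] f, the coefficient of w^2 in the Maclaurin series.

[w^0] = 1;  [w^1] = 0;  [w^2] = 1/18.

1/18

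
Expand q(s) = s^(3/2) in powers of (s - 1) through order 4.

3*(s - 1)^4/128 - (s - 1)^3/16 + 3*(s - 1)^2/8 + 3*(s - 1)/2 + 1

Differentiate repeatedly and evaluate at the center.
[(s - 1)^0] = 1;  [(s - 1)^1] = 3/2;  [(s - 1)^2] = 3/8;  [(s - 1)^3] = -1/16;  [(s - 1)^4] = 3/128.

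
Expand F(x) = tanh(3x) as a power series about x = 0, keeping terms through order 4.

-9*x^3 + 3*x

F(0) = 0
F′(0) = 3
F′′(0) = 0
F′′′(0) = -54
F^(4)(0) = 0
Dividing each by k! gives the coefficients c_0, ..., c_4.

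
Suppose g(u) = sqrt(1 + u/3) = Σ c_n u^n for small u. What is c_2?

-1/72

g(0) = 1
g′(0) = 1/6
g′′(0) = -1/36
Dividing each by k! gives the coefficients c_0, ..., c_2.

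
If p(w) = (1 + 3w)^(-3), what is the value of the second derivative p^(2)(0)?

The coefficient of w^2 in the expansion is 54, so p′′(0) = 2! * (54) = 108.

108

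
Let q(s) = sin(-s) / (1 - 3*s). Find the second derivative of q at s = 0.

-6

Multiply the numerator's expansion by the denominator's geometric series.
From the series, [s^2] q = -3; multiply by 2! = 2 to get -6.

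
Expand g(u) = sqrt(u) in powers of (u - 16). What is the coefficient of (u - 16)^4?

-5/2097152

Use the known series and substitute for the argument.
So c_4 = g^(4)(16)/4! = -5/2097152.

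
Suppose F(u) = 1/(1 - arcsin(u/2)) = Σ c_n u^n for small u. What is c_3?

Plug the Maclaurin series of the inner function into that of the outer and collect terms.
[u^0] = 1;  [u^1] = 1/2;  [u^2] = 1/4;  [u^3] = 7/48.

7/48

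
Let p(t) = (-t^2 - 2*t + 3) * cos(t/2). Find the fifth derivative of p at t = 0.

Distribute the polynomial across the series and collect like powers.
The coefficient of t^5 in the expansion is -1/192, so p^(5)(0) = 5! * (-1/192) = -5/8.

-5/8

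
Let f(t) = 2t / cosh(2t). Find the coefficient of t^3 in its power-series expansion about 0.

-4

Invert the denominator's series and multiply.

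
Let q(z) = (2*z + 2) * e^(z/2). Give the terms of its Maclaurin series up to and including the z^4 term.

3*z^4/64 + 7*z^3/24 + 5*z^2/4 + 3*z + 2

Shift and add copies of the series according to the polynomial's terms.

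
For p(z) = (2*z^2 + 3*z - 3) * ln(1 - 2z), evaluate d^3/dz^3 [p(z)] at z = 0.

Distribute the polynomial across the series and collect like powers.
The coefficient of z^3 in the expansion is -2, so p′′′(0) = 3! * (-2) = -12.

-12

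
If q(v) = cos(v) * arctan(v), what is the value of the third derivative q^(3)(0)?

-5

Take the Cauchy product of the two expansions.
The coefficient of v^3 in the expansion is -5/6, so q′′′(0) = 3! * (-5/6) = -5.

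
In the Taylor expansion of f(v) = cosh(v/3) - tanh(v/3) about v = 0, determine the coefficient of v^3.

1/81

Combine the two series term by term.
So c_3 = f′′′(0)/3! = 1/81.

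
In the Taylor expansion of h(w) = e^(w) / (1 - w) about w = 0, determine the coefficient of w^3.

Use 1/(1 - r) = Σ r^k on the denominator, then take the Cauchy product.
h(0) = 1
h′(0) = 2
h′′(0) = 5
h′′′(0) = 16
Then c_k = h^(k)(0)/k! gives each Taylor coefficient.

8/3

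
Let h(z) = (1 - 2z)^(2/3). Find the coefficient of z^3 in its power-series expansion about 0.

-32/81

Apply the Taylor formula c_k = f^(k)(a)/k!.
h(0) = 1
h′(0) = -4/3
h′′(0) = -8/9
h′′′(0) = -64/27
Dividing each by k! gives the coefficients c_0, ..., c_3.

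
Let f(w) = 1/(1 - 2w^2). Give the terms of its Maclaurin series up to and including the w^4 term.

4*w^4 + 2*w^2 + 1

f(0) = 1
f′(0) = 0
f′′(0) = 4
f′′′(0) = 0
f^(4)(0) = 96
The Taylor polynomial is Σ f^(k)(0)/k! · w^k.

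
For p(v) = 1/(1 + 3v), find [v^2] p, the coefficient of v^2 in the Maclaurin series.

9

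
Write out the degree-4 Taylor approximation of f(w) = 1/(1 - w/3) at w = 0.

f(0) = 1
f′(0) = 1/3
f′′(0) = 2/9
f′′′(0) = 2/9
f^(4)(0) = 8/27

w^4/81 + w^3/27 + w^2/9 + w/3 + 1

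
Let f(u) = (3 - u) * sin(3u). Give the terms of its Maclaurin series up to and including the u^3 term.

Distribute the polynomial across the series and collect like powers.
f(0) = 0
f′(0) = 9
f′′(0) = -6
f′′′(0) = -81

-27*u^3/2 - 3*u^2 + 9*u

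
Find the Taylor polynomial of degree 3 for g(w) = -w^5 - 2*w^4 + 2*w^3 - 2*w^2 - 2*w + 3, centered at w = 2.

-54*(w - 2)^3 - 118*(w - 2)^2 - 130*(w - 2) - 57

Apply the Taylor formula c_k = f^(k)(a)/k!.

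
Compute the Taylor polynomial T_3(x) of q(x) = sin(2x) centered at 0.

-4*x^3/3 + 2*x

[x^0] = 0;  [x^1] = 2;  [x^2] = 0;  [x^3] = -4/3.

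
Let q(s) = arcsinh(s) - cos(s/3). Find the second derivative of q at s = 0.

1/9

Add the two expansions coefficient-wise.
From the series, [s^2] q = 1/18; multiply by 2! = 2 to get 1/9.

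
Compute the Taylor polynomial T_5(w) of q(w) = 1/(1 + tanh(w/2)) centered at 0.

Compose series: expand the inner function first, then feed it into the outer expansion.

-w^5/240 + w^4/48 - w^3/12 + w^2/4 - w/2 + 1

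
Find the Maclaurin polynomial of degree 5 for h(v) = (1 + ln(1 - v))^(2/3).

Plug the Maclaurin series of the inner function into that of the outer and collect terms.
h(0) = 1
h′(0) = -2/3
h′′(0) = -8/9
h′′′(0) = -62/27
h^(4)(0) = -722/81
h^(5)(0) = -11348/243

-2837*v^5/7290 - 361*v^4/972 - 31*v^3/81 - 4*v^2/9 - 2*v/3 + 1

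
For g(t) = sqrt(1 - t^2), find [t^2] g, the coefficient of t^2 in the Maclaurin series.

c_2 = g′′(0)/2! = -1/2.

-1/2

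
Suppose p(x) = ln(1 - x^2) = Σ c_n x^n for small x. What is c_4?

[x^0] = 0;  [x^1] = 0;  [x^2] = -1;  [x^3] = 0;  [x^4] = -1/2.

-1/2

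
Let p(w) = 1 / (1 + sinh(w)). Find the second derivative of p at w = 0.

Write 1/(1+u) = 1 - u + u^2 - u^3 + ... and substitute the series for u.
The coefficient of w^2 in the expansion is 1, so p′′(0) = 2! * (1) = 2.

2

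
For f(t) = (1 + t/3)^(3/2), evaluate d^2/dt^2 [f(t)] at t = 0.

The coefficient of t^2 in the expansion is 1/24, so f′′(0) = 2! * (1/24) = 1/12.

1/12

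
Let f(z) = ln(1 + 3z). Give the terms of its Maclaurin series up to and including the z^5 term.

[z^0] = 0;  [z^1] = 3;  [z^2] = -9/2;  [z^3] = 9;  [z^4] = -81/4;  [z^5] = 243/5.

243*z^5/5 - 81*z^4/4 + 9*z^3 - 9*z^2/2 + 3*z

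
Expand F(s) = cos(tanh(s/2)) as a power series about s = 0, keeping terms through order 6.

-59*s^6/15360 + 3*s^4/128 - s^2/8 + 1

Substitute the inner expansion into the outer series and collect powers.
F(0) = 1
F′(0) = 0
F′′(0) = -1/4
F′′′(0) = 0
F^(4)(0) = 9/16
F^(5)(0) = 0
F^(6)(0) = -177/64
The Taylor polynomial is Σ F^(k)(0)/k! · s^k.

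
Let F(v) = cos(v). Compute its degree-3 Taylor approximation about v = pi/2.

(v - pi/2)^3/6 - (v - pi/2)

[(v - pi/2)^0] = 0;  [(v - pi/2)^1] = -1;  [(v - pi/2)^2] = 0;  [(v - pi/2)^3] = 1/6.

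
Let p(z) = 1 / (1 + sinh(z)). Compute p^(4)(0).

32

Use the geometric series for the reciprocal, then substitute.
The coefficient of z^4 in the expansion is 4/3, so p^(4)(0) = 4! * (4/3) = 32.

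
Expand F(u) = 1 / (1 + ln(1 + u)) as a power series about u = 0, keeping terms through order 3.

Use the geometric series for the reciprocal, then substitute.
F(0) = 1
F′(0) = -1
F′′(0) = 3
F′′′(0) = -14

-7*u^3/3 + 3*u^2/2 - u + 1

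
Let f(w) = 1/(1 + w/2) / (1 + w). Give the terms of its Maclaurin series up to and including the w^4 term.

Multiply the two series term by term and collect like powers.
f(0) = 1
f′(0) = -3/2
f′′(0) = 7/2
f′′′(0) = -45/4
f^(4)(0) = 93/2

31*w^4/16 - 15*w^3/8 + 7*w^2/4 - 3*w/2 + 1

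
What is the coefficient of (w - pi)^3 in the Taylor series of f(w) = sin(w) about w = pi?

1/6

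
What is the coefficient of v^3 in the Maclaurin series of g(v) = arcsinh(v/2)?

-1/48

Differentiate repeatedly and evaluate at the center.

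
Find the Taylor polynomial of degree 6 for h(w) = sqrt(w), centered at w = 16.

-21*(w - 16)^6/4294967296 + 7*(w - 16)^5/67108864 - 5*(w - 16)^4/2097152 + (w - 16)^3/16384 - (w - 16)^2/512 + (w - 16)/8 + 4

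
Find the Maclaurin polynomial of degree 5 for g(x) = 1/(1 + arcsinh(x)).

Compose series: expand the inner function first, then feed it into the outer expansion.

-23*x^5/40 + 2*x^4/3 - 5*x^3/6 + x^2 - x + 1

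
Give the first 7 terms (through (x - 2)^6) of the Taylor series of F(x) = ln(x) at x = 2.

[(x - 2)^0] = ln(2);  [(x - 2)^1] = 1/2;  [(x - 2)^2] = -1/8;  [(x - 2)^3] = 1/24;  [(x - 2)^4] = -1/64;  [(x - 2)^5] = 1/160;  [(x - 2)^6] = -1/384.

-(x - 2)^6/384 + (x - 2)^5/160 - (x - 2)^4/64 + (x - 2)^3/24 - (x - 2)^2/8 + (x - 2)/2 + ln(2)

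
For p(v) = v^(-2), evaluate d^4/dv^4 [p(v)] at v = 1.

From the series, [(v - 1)^4] p = 5; multiply by 4! = 24 to get 120.

120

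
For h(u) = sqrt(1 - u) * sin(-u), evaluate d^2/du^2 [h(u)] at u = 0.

Multiply the two series term by term and collect like powers.
The coefficient of u^2 in the expansion is 1/2, so h′′(0) = 2! * (1/2) = 1.

1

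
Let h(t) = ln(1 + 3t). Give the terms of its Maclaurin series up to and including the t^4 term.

Differentiate repeatedly and evaluate at the center.

-81*t^4/4 + 9*t^3 - 9*t^2/2 + 3*t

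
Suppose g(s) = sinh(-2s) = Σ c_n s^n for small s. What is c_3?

g(0) = 0
g′(0) = -2
g′′(0) = 0
g′′′(0) = -8

-4/3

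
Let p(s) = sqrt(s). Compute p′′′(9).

From the series, [(s - 9)^3] p = 1/3888; multiply by 3! = 6 to get 1/648.

1/648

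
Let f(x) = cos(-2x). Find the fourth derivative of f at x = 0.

16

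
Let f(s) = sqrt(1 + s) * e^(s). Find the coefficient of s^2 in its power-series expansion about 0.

Multiply the two series term by term and collect like powers.
[s^0] = 1;  [s^1] = 3/2;  [s^2] = 7/8.
So c_2 = f′′(0)/2! = 7/8.

7/8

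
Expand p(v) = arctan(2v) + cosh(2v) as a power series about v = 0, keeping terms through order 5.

32*v^5/5 + 2*v^4/3 - 8*v^3/3 + 2*v^2 + 2*v + 1

Add the two expansions coefficient-wise.
p(0) = 1
p′(0) = 2
p′′(0) = 4
p′′′(0) = -16
p^(4)(0) = 16
p^(5)(0) = 768
Then c_k = p^(k)(0)/k! gives each Taylor coefficient.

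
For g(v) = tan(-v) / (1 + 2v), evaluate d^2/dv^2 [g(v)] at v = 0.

Expand each factor separately, then convolve coefficients.
The coefficient of v^2 in the expansion is 2, so g′′(0) = 2! * (2) = 4.

4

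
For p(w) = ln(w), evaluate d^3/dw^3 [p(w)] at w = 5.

2/125

The coefficient of (w - 5)^3 in the expansion is 1/375, so p′′′(5) = 3! * (1/375) = 2/125.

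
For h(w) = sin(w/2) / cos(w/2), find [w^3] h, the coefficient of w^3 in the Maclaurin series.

1/24

Invert the denominator's series and multiply.
[w^0] = 0;  [w^1] = 1/2;  [w^2] = 0;  [w^3] = 1/24.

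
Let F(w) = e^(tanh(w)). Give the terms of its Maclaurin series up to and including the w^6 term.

97*w^6/720 - w^5/40 - 7*w^4/24 - w^3/6 + w^2/2 + w + 1

Let u equal the inner series; expand the outer function in u and truncate.
F(0) = 1
F′(0) = 1
F′′(0) = 1
F′′′(0) = -1
F^(4)(0) = -7
F^(5)(0) = -3
F^(6)(0) = 97
Dividing each by k! gives the coefficients c_0, ..., c_6.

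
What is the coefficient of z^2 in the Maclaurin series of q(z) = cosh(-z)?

1/2

Differentiate repeatedly and evaluate at the center.
q(0) = 1
q′(0) = 0
q′′(0) = 1
So c_2 = q′′(0)/2! = 1/2.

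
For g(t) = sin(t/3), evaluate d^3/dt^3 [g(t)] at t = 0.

The coefficient of t^3 in the expansion is -1/162, so g′′′(0) = 3! * (-1/162) = -1/27.

-1/27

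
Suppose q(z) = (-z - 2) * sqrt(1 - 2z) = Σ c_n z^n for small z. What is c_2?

Shift and add copies of the series according to the polynomial's terms.
q(0) = -2
q′(0) = 1
q′′(0) = 4

2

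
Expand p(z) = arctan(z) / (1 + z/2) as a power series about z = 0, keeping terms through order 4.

z^4/24 - z^3/12 - z^2/2 + z

Write out both Maclaurin series and multiply, keeping only the needed powers.
[z^0] = 0;  [z^1] = 1;  [z^2] = -1/2;  [z^3] = -1/12;  [z^4] = 1/24.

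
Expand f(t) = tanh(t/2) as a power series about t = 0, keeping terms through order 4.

-t^3/24 + t/2

f(0) = 0
f′(0) = 1/2
f′′(0) = 0
f′′′(0) = -1/4
f^(4)(0) = 0
Then c_k = f^(k)(0)/k! gives each Taylor coefficient.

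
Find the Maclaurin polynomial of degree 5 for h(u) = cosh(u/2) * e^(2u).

421*u^5/960 + 353*u^4/384 + 19*u^3/12 + 17*u^2/8 + 2*u + 1

Write out both Maclaurin series and multiply, keeping only the needed powers.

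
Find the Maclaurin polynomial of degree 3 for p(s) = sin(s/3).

-s^3/162 + s/3

Compute the successive derivatives at the expansion point and divide by k!.
p(0) = 0
p′(0) = 1/3
p′′(0) = 0
p′′′(0) = -1/27
Dividing each by k! gives the coefficients c_0, ..., c_3.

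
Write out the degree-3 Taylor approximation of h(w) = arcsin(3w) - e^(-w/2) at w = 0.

Combine the two series term by term.
[w^0] = -1;  [w^1] = 7/2;  [w^2] = -1/8;  [w^3] = 217/48.

217*w^3/48 - w^2/8 + 7*w/2 - 1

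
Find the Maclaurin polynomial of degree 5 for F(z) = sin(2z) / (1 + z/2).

Write out both Maclaurin series and multiply, keeping only the needed powers.
[z^0] = 0;  [z^1] = 2;  [z^2] = -1;  [z^3] = -5/6;  [z^4] = 5/12;  [z^5] = 7/120.

7*z^5/120 + 5*z^4/12 - 5*z^3/6 - z^2 + 2*z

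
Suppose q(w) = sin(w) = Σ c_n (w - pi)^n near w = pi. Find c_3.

1/6

q(pi) = 0
q′(pi) = -1
q′′(pi) = 0
q′′′(pi) = 1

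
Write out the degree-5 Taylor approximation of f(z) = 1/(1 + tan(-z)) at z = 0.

32*z^5/15 + 5*z^4/3 + 4*z^3/3 + z^2 + z + 1

Plug the Maclaurin series of the inner function into that of the outer and collect terms.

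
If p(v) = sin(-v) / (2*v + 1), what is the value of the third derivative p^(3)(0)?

Multiply the numerator's expansion by the denominator's geometric series.
From the series, [v^3] p = -23/6; multiply by 3! = 6 to get -23.

-23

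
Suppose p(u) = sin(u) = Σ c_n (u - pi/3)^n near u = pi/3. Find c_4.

sqrt(3)/48

p(pi/3) = sqrt(3)/2
p′(pi/3) = 1/2
p′′(pi/3) = -sqrt(3)/2
p′′′(pi/3) = -1/2
p^(4)(pi/3) = sqrt(3)/2
The Taylor polynomial is Σ p^(k)(pi/3)/k! · (u - pi/3)^k.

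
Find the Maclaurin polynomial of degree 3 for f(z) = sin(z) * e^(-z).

z^3/3 - z^2 + z

Multiply the two series term by term and collect like powers.
f(0) = 0
f′(0) = 1
f′′(0) = -2
f′′′(0) = 2
Dividing each by k! gives the coefficients c_0, ..., c_3.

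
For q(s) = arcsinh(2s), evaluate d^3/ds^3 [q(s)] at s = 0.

The coefficient of s^3 in the expansion is -4/3, so q′′′(0) = 3! * (-4/3) = -8.

-8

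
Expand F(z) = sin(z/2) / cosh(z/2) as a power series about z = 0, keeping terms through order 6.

Invert the denominator's series and multiply.
[z^0] = 0;  [z^1] = 1/2;  [z^2] = 0;  [z^3] = -1/12;  [z^4] = 0;  [z^5] = 3/320;  [z^6] = 0.

3*z^5/320 - z^3/12 + z/2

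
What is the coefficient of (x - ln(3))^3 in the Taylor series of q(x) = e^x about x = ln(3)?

Apply the Taylor formula c_k = f^(k)(a)/k!.
So c_3 = q′′′(ln(3))/3! = 1/2.

1/2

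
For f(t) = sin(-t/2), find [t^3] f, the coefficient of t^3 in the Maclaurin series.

f(0) = 0
f′(0) = -1/2
f′′(0) = 0
f′′′(0) = 1/8
The Taylor polynomial is Σ f^(k)(0)/k! · t^k.

1/48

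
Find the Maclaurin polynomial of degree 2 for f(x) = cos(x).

1 - x^2/2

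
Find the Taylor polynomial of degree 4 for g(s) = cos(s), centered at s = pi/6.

sqrt(3)*(s - pi/6)^4/48 + (s - pi/6)^3/12 - sqrt(3)*(s - pi/6)^2/4 - (s - pi/6)/2 + sqrt(3)/2

g(pi/6) = sqrt(3)/2
g′(pi/6) = -1/2
g′′(pi/6) = -sqrt(3)/2
g′′′(pi/6) = 1/2
g^(4)(pi/6) = sqrt(3)/2
Then c_k = g^(k)(pi/6)/k! gives each Taylor coefficient.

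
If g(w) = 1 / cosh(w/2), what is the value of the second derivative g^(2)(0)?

Divide the numerator series by the denominator series (power-series long division).
From the series, [w^2] g = -1/8; multiply by 2! = 2 to get -1/4.

-1/4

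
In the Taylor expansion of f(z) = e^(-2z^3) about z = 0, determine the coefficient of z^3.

[z^0] = 1;  [z^1] = 0;  [z^2] = 0;  [z^3] = -2.

-2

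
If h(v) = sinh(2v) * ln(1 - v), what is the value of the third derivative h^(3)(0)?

Expand each factor separately, then convolve coefficients.
From the series, [v^3] h = -1; multiply by 3! = 6 to get -6.

-6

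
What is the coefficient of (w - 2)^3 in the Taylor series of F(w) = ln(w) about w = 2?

F(2) = ln(2)
F′(2) = 1/2
F′′(2) = -1/4
F′′′(2) = 1/4
The Taylor polynomial is Σ F^(k)(2)/k! · (w - 2)^k.

1/24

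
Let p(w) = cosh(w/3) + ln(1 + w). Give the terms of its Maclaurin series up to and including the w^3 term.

Combine the two series term by term.
[w^0] = 1;  [w^1] = 1;  [w^2] = -4/9;  [w^3] = 1/3.

w^3/3 - 4*w^2/9 + w + 1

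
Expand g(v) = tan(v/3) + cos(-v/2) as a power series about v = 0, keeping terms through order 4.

Expand each term separately and add.
g(0) = 1
g′(0) = 1/3
g′′(0) = -1/4
g′′′(0) = 2/27
g^(4)(0) = 1/16
Dividing each by k! gives the coefficients c_0, ..., c_4.

v^4/384 + v^3/81 - v^2/8 + v/3 + 1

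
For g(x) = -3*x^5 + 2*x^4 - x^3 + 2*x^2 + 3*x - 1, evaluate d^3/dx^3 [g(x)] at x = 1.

The coefficient of (x - 1)^3 in the expansion is -23, so g′′′(1) = 3! * (-23) = -138.

-138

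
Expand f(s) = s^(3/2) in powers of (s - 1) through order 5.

f(1) = 1
f′(1) = 3/2
f′′(1) = 3/4
f′′′(1) = -3/8
f^(4)(1) = 9/16
f^(5)(1) = -45/32

-3*(s - 1)^5/256 + 3*(s - 1)^4/128 - (s - 1)^3/16 + 3*(s - 1)^2/8 + 3*(s - 1)/2 + 1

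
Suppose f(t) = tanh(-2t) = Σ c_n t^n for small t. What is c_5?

Apply the Taylor formula c_k = f^(k)(a)/k!.
f(0) = 0
f′(0) = -2
f′′(0) = 0
f′′′(0) = 16
f^(4)(0) = 0
f^(5)(0) = -512
Dividing each by k! gives the coefficients c_0, ..., c_5.

-64/15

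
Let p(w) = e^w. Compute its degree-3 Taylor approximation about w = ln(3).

(w - ln(3))^3/2 + 3*(w - ln(3))^2/2 + 3*(w - ln(3)) + 3

Compute the successive derivatives at the expansion point and divide by k!.
p(ln(3)) = 3
p′(ln(3)) = 3
p′′(ln(3)) = 3
p′′′(ln(3)) = 3
Dividing each by k! gives the coefficients c_0, ..., c_3.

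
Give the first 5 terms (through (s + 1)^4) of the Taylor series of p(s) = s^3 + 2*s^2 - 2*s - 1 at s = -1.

Use the known series and substitute for the argument.
[(s + 1)^0] = 2;  [(s + 1)^1] = -3;  [(s + 1)^2] = -1;  [(s + 1)^3] = 1;  [(s + 1)^4] = 0.

(s + 1)^3 - (s + 1)^2 - 3*(s + 1) + 2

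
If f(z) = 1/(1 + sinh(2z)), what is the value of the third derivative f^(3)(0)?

Let u equal the inner series; expand the outer function in u and truncate.
From the series, [z^3] f = -28/3; multiply by 3! = 6 to get -56.

-56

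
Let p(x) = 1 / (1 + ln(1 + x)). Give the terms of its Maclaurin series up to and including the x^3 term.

-7*x^3/3 + 3*x^2/2 - x + 1

Expand as Σ (-1)^k u^k with u equal to the inner function's series.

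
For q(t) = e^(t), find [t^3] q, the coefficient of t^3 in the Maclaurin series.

1/6

Use the known series and substitute for the argument.
q(0) = 1
q′(0) = 1
q′′(0) = 1
q′′′(0) = 1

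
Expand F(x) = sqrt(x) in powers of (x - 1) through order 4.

Compute the successive derivatives at the expansion point and divide by k!.
F(1) = 1
F′(1) = 1/2
F′′(1) = -1/4
F′′′(1) = 3/8
F^(4)(1) = -15/16

-5*(x - 1)^4/128 + (x - 1)^3/16 - (x - 1)^2/8 + (x - 1)/2 + 1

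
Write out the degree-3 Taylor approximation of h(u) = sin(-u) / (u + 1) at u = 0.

Multiply the numerator's expansion by the denominator's geometric series.

-5*u^3/6 + u^2 - u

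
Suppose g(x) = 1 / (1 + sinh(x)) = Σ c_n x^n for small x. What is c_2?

Expand as Σ (-1)^k u^k with u equal to the inner function's series.
So c_2 = g′′(0)/2! = 1.

1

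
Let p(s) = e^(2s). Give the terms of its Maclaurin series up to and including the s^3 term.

4*s^3/3 + 2*s^2 + 2*s + 1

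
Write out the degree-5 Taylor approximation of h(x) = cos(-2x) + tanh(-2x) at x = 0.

Expand each term separately and add.
h(0) = 1
h′(0) = -2
h′′(0) = -4
h′′′(0) = 16
h^(4)(0) = 16
h^(5)(0) = -512

-64*x^5/15 + 2*x^4/3 + 8*x^3/3 - 2*x^2 - 2*x + 1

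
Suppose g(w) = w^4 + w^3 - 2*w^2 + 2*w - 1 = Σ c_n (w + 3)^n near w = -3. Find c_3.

-11

Differentiate repeatedly and evaluate at the center.
So c_3 = g′′′(-3)/3! = -11.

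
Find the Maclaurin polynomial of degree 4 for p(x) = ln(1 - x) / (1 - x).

-25*x^4/12 - 11*x^3/6 - 3*x^2/2 - x

Take the Cauchy product of the two expansions.
p(0) = 0
p′(0) = -1
p′′(0) = -3
p′′′(0) = -11
p^(4)(0) = -50
The Taylor polynomial is Σ p^(k)(0)/k! · x^k.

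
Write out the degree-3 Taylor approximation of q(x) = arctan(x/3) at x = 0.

q(0) = 0
q′(0) = 1/3
q′′(0) = 0
q′′′(0) = -2/27
The Taylor polynomial is Σ q^(k)(0)/k! · x^k.

-x^3/81 + x/3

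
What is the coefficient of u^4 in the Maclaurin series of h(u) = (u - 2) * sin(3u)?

Multiply each power in the prefactor through the base expansion.
h(0) = 0
h′(0) = -6
h′′(0) = 6
h′′′(0) = 54
h^(4)(0) = -108
So c_4 = h^(4)(0)/4! = -9/2.

-9/2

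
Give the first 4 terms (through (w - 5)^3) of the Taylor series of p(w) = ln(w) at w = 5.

(w - 5)^3/375 - (w - 5)^2/50 + (w - 5)/5 + ln(5)

p(5) = ln(5)
p′(5) = 1/5
p′′(5) = -1/25
p′′′(5) = 2/125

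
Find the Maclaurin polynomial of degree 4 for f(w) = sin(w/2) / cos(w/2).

Write the quotient as an unknown series and match coefficients against numerator = denominator · series.
f(0) = 0
f′(0) = 1/2
f′′(0) = 0
f′′′(0) = 1/4
f^(4)(0) = 0

w^3/24 + w/2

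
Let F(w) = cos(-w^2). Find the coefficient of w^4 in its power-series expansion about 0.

-1/2

Use the known series and substitute for the argument.
F(0) = 1
F′(0) = 0
F′′(0) = 0
F′′′(0) = 0
F^(4)(0) = -12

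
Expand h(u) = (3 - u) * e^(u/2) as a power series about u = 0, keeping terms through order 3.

Multiply each power in the prefactor through the base expansion.

-u^3/16 - u^2/8 + u/2 + 3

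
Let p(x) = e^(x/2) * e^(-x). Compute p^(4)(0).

1/16

Write out both Maclaurin series and multiply, keeping only the needed powers.
The coefficient of x^4 in the expansion is 1/384, so p^(4)(0) = 4! * (1/384) = 1/16.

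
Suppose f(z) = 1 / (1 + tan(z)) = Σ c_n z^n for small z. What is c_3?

Use the geometric series for the reciprocal, then substitute.
[z^0] = 1;  [z^1] = -1;  [z^2] = 1;  [z^3] = -4/3.
So c_3 = f′′′(0)/3! = -4/3.

-4/3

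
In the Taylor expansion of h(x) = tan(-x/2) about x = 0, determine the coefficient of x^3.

Differentiate repeatedly and evaluate at the center.
h(0) = 0
h′(0) = -1/2
h′′(0) = 0
h′′′(0) = -1/4

-1/24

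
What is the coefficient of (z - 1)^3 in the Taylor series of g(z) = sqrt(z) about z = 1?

[(z - 1)^0] = 1;  [(z - 1)^1] = 1/2;  [(z - 1)^2] = -1/8;  [(z - 1)^3] = 1/16.

1/16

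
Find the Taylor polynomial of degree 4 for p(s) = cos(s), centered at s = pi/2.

(s - pi/2)^3/6 - (s - pi/2)

p(pi/2) = 0
p′(pi/2) = -1
p′′(pi/2) = 0
p′′′(pi/2) = 1
p^(4)(pi/2) = 0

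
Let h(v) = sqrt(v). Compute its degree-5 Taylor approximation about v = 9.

7*(v - 9)^5/5038848 - 5*(v - 9)^4/279936 + (v - 9)^3/3888 - (v - 9)^2/216 + (v - 9)/6 + 3

h(9) = 3
h′(9) = 1/6
h′′(9) = -1/108
h′′′(9) = 1/648
h^(4)(9) = -5/11664
h^(5)(9) = 35/209952
The Taylor polynomial is Σ h^(k)(9)/k! · (v - 9)^k.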